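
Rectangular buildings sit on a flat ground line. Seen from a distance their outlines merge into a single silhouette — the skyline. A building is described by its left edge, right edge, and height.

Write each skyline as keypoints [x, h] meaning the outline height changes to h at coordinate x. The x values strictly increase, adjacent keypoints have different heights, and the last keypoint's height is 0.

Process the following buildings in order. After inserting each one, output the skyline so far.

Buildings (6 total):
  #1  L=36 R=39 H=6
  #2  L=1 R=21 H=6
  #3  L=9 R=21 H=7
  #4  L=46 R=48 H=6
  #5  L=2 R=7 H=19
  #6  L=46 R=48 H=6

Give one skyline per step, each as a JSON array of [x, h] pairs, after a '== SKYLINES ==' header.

== SKYLINES ==
[[36,6],[39,0]]
[[1,6],[21,0],[36,6],[39,0]]
[[1,6],[9,7],[21,0],[36,6],[39,0]]
[[1,6],[9,7],[21,0],[36,6],[39,0],[46,6],[48,0]]
[[1,6],[2,19],[7,6],[9,7],[21,0],[36,6],[39,0],[46,6],[48,0]]
[[1,6],[2,19],[7,6],[9,7],[21,0],[36,6],[39,0],[46,6],[48,0]]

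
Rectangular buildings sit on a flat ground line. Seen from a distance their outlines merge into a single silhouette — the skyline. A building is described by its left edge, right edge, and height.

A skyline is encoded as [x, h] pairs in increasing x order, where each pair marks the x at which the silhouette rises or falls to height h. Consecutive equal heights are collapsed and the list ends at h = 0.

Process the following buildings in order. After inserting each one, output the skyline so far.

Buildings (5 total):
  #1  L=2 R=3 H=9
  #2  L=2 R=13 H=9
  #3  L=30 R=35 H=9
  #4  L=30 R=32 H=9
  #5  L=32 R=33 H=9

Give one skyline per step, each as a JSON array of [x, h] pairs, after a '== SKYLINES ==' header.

== SKYLINES ==
[[2,9],[3,0]]
[[2,9],[13,0]]
[[2,9],[13,0],[30,9],[35,0]]
[[2,9],[13,0],[30,9],[35,0]]
[[2,9],[13,0],[30,9],[35,0]]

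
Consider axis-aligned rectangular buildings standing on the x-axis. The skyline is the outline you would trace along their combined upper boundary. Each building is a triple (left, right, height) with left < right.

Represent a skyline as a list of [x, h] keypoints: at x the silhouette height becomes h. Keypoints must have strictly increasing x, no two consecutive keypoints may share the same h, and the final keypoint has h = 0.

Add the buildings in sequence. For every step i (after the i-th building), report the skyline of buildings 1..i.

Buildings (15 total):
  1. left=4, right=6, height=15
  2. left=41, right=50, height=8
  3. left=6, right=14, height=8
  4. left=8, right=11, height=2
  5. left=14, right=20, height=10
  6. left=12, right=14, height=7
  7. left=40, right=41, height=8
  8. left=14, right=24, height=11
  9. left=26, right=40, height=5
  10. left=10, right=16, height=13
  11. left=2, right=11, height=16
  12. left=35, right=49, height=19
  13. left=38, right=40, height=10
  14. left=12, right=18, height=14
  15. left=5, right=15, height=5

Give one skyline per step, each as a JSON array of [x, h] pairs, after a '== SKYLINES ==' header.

== SKYLINES ==
[[4,15],[6,0]]
[[4,15],[6,0],[41,8],[50,0]]
[[4,15],[6,8],[14,0],[41,8],[50,0]]
[[4,15],[6,8],[14,0],[41,8],[50,0]]
[[4,15],[6,8],[14,10],[20,0],[41,8],[50,0]]
[[4,15],[6,8],[14,10],[20,0],[41,8],[50,0]]
[[4,15],[6,8],[14,10],[20,0],[40,8],[50,0]]
[[4,15],[6,8],[14,11],[24,0],[40,8],[50,0]]
[[4,15],[6,8],[14,11],[24,0],[26,5],[40,8],[50,0]]
[[4,15],[6,8],[10,13],[16,11],[24,0],[26,5],[40,8],[50,0]]
[[2,16],[11,13],[16,11],[24,0],[26,5],[40,8],[50,0]]
[[2,16],[11,13],[16,11],[24,0],[26,5],[35,19],[49,8],[50,0]]
[[2,16],[11,13],[16,11],[24,0],[26,5],[35,19],[49,8],[50,0]]
[[2,16],[11,13],[12,14],[18,11],[24,0],[26,5],[35,19],[49,8],[50,0]]
[[2,16],[11,13],[12,14],[18,11],[24,0],[26,5],[35,19],[49,8],[50,0]]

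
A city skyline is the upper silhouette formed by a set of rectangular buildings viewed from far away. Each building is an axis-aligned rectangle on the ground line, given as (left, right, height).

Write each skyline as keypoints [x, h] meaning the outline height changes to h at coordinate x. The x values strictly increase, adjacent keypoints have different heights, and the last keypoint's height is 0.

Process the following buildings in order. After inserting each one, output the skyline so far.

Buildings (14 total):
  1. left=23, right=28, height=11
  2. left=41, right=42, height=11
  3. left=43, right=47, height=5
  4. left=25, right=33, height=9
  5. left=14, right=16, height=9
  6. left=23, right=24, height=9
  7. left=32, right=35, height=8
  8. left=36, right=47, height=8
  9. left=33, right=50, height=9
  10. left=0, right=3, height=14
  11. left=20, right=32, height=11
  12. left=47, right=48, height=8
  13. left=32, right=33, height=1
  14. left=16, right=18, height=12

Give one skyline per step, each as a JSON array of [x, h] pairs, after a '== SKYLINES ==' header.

== SKYLINES ==
[[23,11],[28,0]]
[[23,11],[28,0],[41,11],[42,0]]
[[23,11],[28,0],[41,11],[42,0],[43,5],[47,0]]
[[23,11],[28,9],[33,0],[41,11],[42,0],[43,5],[47,0]]
[[14,9],[16,0],[23,11],[28,9],[33,0],[41,11],[42,0],[43,5],[47,0]]
[[14,9],[16,0],[23,11],[28,9],[33,0],[41,11],[42,0],[43,5],[47,0]]
[[14,9],[16,0],[23,11],[28,9],[33,8],[35,0],[41,11],[42,0],[43,5],[47,0]]
[[14,9],[16,0],[23,11],[28,9],[33,8],[35,0],[36,8],[41,11],[42,8],[47,0]]
[[14,9],[16,0],[23,11],[28,9],[41,11],[42,9],[50,0]]
[[0,14],[3,0],[14,9],[16,0],[23,11],[28,9],[41,11],[42,9],[50,0]]
[[0,14],[3,0],[14,9],[16,0],[20,11],[32,9],[41,11],[42,9],[50,0]]
[[0,14],[3,0],[14,9],[16,0],[20,11],[32,9],[41,11],[42,9],[50,0]]
[[0,14],[3,0],[14,9],[16,0],[20,11],[32,9],[41,11],[42,9],[50,0]]
[[0,14],[3,0],[14,9],[16,12],[18,0],[20,11],[32,9],[41,11],[42,9],[50,0]]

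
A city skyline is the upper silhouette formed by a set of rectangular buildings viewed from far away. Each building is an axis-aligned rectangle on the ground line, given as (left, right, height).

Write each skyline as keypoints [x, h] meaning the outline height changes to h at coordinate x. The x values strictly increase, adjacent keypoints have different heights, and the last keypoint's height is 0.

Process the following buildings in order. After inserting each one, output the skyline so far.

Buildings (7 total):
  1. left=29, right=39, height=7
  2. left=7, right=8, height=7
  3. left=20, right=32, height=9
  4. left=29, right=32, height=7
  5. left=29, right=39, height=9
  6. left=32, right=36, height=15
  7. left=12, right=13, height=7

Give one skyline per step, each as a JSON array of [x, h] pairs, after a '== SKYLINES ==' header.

== SKYLINES ==
[[29,7],[39,0]]
[[7,7],[8,0],[29,7],[39,0]]
[[7,7],[8,0],[20,9],[32,7],[39,0]]
[[7,7],[8,0],[20,9],[32,7],[39,0]]
[[7,7],[8,0],[20,9],[39,0]]
[[7,7],[8,0],[20,9],[32,15],[36,9],[39,0]]
[[7,7],[8,0],[12,7],[13,0],[20,9],[32,15],[36,9],[39,0]]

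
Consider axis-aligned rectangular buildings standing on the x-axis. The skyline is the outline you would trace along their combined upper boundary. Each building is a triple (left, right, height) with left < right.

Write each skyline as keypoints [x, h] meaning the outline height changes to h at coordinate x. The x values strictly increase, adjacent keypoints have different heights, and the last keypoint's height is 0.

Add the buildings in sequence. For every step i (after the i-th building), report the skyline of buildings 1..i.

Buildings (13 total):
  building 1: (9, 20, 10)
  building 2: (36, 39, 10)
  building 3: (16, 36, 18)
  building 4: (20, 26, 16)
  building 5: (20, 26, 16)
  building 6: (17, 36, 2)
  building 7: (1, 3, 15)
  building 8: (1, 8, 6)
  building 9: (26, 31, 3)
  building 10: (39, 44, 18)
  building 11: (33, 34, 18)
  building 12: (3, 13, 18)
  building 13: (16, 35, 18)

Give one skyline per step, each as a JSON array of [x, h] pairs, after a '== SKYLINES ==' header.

== SKYLINES ==
[[9,10],[20,0]]
[[9,10],[20,0],[36,10],[39,0]]
[[9,10],[16,18],[36,10],[39,0]]
[[9,10],[16,18],[36,10],[39,0]]
[[9,10],[16,18],[36,10],[39,0]]
[[9,10],[16,18],[36,10],[39,0]]
[[1,15],[3,0],[9,10],[16,18],[36,10],[39,0]]
[[1,15],[3,6],[8,0],[9,10],[16,18],[36,10],[39,0]]
[[1,15],[3,6],[8,0],[9,10],[16,18],[36,10],[39,0]]
[[1,15],[3,6],[8,0],[9,10],[16,18],[36,10],[39,18],[44,0]]
[[1,15],[3,6],[8,0],[9,10],[16,18],[36,10],[39,18],[44,0]]
[[1,15],[3,18],[13,10],[16,18],[36,10],[39,18],[44,0]]
[[1,15],[3,18],[13,10],[16,18],[36,10],[39,18],[44,0]]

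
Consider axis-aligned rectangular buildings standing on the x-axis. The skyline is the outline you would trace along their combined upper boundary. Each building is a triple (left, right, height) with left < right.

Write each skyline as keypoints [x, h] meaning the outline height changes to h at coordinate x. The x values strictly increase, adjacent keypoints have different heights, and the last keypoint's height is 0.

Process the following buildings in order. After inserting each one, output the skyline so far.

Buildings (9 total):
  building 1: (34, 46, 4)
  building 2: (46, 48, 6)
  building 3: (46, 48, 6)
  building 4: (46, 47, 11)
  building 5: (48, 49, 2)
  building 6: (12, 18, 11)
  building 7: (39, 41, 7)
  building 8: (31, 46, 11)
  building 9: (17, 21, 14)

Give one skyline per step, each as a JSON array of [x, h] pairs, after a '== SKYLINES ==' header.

== SKYLINES ==
[[34,4],[46,0]]
[[34,4],[46,6],[48,0]]
[[34,4],[46,6],[48,0]]
[[34,4],[46,11],[47,6],[48,0]]
[[34,4],[46,11],[47,6],[48,2],[49,0]]
[[12,11],[18,0],[34,4],[46,11],[47,6],[48,2],[49,0]]
[[12,11],[18,0],[34,4],[39,7],[41,4],[46,11],[47,6],[48,2],[49,0]]
[[12,11],[18,0],[31,11],[47,6],[48,2],[49,0]]
[[12,11],[17,14],[21,0],[31,11],[47,6],[48,2],[49,0]]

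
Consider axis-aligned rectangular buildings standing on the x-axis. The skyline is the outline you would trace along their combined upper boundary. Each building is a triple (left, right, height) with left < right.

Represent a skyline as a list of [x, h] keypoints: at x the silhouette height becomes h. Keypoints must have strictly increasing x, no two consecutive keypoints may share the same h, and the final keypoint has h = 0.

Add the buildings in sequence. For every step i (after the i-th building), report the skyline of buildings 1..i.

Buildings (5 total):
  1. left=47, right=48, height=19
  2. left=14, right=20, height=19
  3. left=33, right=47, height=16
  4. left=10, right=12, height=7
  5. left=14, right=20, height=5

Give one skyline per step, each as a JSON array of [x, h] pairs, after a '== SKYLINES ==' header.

== SKYLINES ==
[[47,19],[48,0]]
[[14,19],[20,0],[47,19],[48,0]]
[[14,19],[20,0],[33,16],[47,19],[48,0]]
[[10,7],[12,0],[14,19],[20,0],[33,16],[47,19],[48,0]]
[[10,7],[12,0],[14,19],[20,0],[33,16],[47,19],[48,0]]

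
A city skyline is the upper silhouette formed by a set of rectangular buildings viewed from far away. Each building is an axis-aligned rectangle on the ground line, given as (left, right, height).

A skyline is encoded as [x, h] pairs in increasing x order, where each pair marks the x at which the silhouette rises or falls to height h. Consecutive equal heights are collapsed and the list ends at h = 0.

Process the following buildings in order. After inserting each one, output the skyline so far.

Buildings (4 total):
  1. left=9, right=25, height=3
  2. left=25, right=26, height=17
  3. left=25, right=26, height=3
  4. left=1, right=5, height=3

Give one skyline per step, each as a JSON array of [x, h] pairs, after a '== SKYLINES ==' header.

== SKYLINES ==
[[9,3],[25,0]]
[[9,3],[25,17],[26,0]]
[[9,3],[25,17],[26,0]]
[[1,3],[5,0],[9,3],[25,17],[26,0]]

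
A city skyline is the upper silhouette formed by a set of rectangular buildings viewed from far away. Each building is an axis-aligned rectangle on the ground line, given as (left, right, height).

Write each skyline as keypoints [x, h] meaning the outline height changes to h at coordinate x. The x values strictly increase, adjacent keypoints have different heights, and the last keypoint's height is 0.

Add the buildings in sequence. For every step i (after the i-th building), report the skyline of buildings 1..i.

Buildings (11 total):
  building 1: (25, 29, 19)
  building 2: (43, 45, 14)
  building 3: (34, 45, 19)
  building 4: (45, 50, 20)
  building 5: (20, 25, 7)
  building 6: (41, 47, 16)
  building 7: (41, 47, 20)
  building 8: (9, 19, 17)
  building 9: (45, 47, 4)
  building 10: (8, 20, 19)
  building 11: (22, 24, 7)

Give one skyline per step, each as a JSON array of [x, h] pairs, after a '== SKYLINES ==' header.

== SKYLINES ==
[[25,19],[29,0]]
[[25,19],[29,0],[43,14],[45,0]]
[[25,19],[29,0],[34,19],[45,0]]
[[25,19],[29,0],[34,19],[45,20],[50,0]]
[[20,7],[25,19],[29,0],[34,19],[45,20],[50,0]]
[[20,7],[25,19],[29,0],[34,19],[45,20],[50,0]]
[[20,7],[25,19],[29,0],[34,19],[41,20],[50,0]]
[[9,17],[19,0],[20,7],[25,19],[29,0],[34,19],[41,20],[50,0]]
[[9,17],[19,0],[20,7],[25,19],[29,0],[34,19],[41,20],[50,0]]
[[8,19],[20,7],[25,19],[29,0],[34,19],[41,20],[50,0]]
[[8,19],[20,7],[25,19],[29,0],[34,19],[41,20],[50,0]]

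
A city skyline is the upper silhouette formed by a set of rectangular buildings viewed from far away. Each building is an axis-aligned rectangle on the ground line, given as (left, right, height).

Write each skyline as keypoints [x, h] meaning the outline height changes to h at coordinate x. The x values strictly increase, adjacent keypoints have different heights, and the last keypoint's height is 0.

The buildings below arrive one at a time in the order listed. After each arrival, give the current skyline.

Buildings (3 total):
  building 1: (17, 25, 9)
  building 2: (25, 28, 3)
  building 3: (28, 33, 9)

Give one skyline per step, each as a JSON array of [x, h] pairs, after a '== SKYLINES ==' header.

== SKYLINES ==
[[17,9],[25,0]]
[[17,9],[25,3],[28,0]]
[[17,9],[25,3],[28,9],[33,0]]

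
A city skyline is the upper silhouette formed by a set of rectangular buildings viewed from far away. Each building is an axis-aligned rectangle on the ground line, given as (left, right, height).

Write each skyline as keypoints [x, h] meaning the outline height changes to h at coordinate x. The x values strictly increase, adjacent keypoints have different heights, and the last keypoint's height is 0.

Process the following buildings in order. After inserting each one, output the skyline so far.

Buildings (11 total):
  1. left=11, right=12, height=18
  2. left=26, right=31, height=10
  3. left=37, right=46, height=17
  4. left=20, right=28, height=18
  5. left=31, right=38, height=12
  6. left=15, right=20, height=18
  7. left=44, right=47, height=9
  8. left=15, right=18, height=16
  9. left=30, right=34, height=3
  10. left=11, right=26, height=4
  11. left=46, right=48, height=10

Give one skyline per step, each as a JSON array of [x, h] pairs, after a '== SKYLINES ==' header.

== SKYLINES ==
[[11,18],[12,0]]
[[11,18],[12,0],[26,10],[31,0]]
[[11,18],[12,0],[26,10],[31,0],[37,17],[46,0]]
[[11,18],[12,0],[20,18],[28,10],[31,0],[37,17],[46,0]]
[[11,18],[12,0],[20,18],[28,10],[31,12],[37,17],[46,0]]
[[11,18],[12,0],[15,18],[28,10],[31,12],[37,17],[46,0]]
[[11,18],[12,0],[15,18],[28,10],[31,12],[37,17],[46,9],[47,0]]
[[11,18],[12,0],[15,18],[28,10],[31,12],[37,17],[46,9],[47,0]]
[[11,18],[12,0],[15,18],[28,10],[31,12],[37,17],[46,9],[47,0]]
[[11,18],[12,4],[15,18],[28,10],[31,12],[37,17],[46,9],[47,0]]
[[11,18],[12,4],[15,18],[28,10],[31,12],[37,17],[46,10],[48,0]]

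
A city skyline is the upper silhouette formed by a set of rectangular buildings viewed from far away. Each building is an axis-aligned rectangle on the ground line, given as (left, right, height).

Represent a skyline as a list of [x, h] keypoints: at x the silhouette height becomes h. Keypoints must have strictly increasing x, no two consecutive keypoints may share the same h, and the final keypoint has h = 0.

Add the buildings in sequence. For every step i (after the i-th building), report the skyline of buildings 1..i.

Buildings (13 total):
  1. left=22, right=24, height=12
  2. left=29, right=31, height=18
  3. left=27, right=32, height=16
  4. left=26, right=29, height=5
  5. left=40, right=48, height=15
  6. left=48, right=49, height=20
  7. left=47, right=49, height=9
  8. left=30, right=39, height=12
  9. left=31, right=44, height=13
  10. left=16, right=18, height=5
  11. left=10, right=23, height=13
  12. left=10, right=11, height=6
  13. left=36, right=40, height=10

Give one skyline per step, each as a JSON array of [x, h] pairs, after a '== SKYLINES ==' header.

== SKYLINES ==
[[22,12],[24,0]]
[[22,12],[24,0],[29,18],[31,0]]
[[22,12],[24,0],[27,16],[29,18],[31,16],[32,0]]
[[22,12],[24,0],[26,5],[27,16],[29,18],[31,16],[32,0]]
[[22,12],[24,0],[26,5],[27,16],[29,18],[31,16],[32,0],[40,15],[48,0]]
[[22,12],[24,0],[26,5],[27,16],[29,18],[31,16],[32,0],[40,15],[48,20],[49,0]]
[[22,12],[24,0],[26,5],[27,16],[29,18],[31,16],[32,0],[40,15],[48,20],[49,0]]
[[22,12],[24,0],[26,5],[27,16],[29,18],[31,16],[32,12],[39,0],[40,15],[48,20],[49,0]]
[[22,12],[24,0],[26,5],[27,16],[29,18],[31,16],[32,13],[40,15],[48,20],[49,0]]
[[16,5],[18,0],[22,12],[24,0],[26,5],[27,16],[29,18],[31,16],[32,13],[40,15],[48,20],[49,0]]
[[10,13],[23,12],[24,0],[26,5],[27,16],[29,18],[31,16],[32,13],[40,15],[48,20],[49,0]]
[[10,13],[23,12],[24,0],[26,5],[27,16],[29,18],[31,16],[32,13],[40,15],[48,20],[49,0]]
[[10,13],[23,12],[24,0],[26,5],[27,16],[29,18],[31,16],[32,13],[40,15],[48,20],[49,0]]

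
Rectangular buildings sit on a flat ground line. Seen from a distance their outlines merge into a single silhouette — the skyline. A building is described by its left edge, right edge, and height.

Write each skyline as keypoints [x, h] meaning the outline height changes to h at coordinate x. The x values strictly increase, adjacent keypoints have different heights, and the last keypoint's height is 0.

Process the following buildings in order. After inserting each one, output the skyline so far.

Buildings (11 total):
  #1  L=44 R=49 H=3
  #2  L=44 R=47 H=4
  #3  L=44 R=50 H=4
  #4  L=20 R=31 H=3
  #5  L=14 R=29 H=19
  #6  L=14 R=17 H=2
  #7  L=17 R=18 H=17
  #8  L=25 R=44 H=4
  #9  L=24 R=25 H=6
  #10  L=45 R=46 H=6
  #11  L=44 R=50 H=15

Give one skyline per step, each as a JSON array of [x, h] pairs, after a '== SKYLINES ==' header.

== SKYLINES ==
[[44,3],[49,0]]
[[44,4],[47,3],[49,0]]
[[44,4],[50,0]]
[[20,3],[31,0],[44,4],[50,0]]
[[14,19],[29,3],[31,0],[44,4],[50,0]]
[[14,19],[29,3],[31,0],[44,4],[50,0]]
[[14,19],[29,3],[31,0],[44,4],[50,0]]
[[14,19],[29,4],[50,0]]
[[14,19],[29,4],[50,0]]
[[14,19],[29,4],[45,6],[46,4],[50,0]]
[[14,19],[29,4],[44,15],[50,0]]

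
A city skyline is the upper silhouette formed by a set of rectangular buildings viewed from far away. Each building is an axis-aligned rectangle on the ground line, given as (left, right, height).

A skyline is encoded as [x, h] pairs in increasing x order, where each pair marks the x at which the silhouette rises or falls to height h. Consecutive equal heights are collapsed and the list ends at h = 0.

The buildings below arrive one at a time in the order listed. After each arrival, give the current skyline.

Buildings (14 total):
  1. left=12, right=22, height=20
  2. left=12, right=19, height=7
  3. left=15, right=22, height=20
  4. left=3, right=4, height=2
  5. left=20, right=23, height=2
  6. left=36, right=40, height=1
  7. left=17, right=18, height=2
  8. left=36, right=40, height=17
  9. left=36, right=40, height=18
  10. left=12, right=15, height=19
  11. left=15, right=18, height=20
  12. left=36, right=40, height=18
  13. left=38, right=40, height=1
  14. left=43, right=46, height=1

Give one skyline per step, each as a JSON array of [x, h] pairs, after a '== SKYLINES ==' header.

== SKYLINES ==
[[12,20],[22,0]]
[[12,20],[22,0]]
[[12,20],[22,0]]
[[3,2],[4,0],[12,20],[22,0]]
[[3,2],[4,0],[12,20],[22,2],[23,0]]
[[3,2],[4,0],[12,20],[22,2],[23,0],[36,1],[40,0]]
[[3,2],[4,0],[12,20],[22,2],[23,0],[36,1],[40,0]]
[[3,2],[4,0],[12,20],[22,2],[23,0],[36,17],[40,0]]
[[3,2],[4,0],[12,20],[22,2],[23,0],[36,18],[40,0]]
[[3,2],[4,0],[12,20],[22,2],[23,0],[36,18],[40,0]]
[[3,2],[4,0],[12,20],[22,2],[23,0],[36,18],[40,0]]
[[3,2],[4,0],[12,20],[22,2],[23,0],[36,18],[40,0]]
[[3,2],[4,0],[12,20],[22,2],[23,0],[36,18],[40,0]]
[[3,2],[4,0],[12,20],[22,2],[23,0],[36,18],[40,0],[43,1],[46,0]]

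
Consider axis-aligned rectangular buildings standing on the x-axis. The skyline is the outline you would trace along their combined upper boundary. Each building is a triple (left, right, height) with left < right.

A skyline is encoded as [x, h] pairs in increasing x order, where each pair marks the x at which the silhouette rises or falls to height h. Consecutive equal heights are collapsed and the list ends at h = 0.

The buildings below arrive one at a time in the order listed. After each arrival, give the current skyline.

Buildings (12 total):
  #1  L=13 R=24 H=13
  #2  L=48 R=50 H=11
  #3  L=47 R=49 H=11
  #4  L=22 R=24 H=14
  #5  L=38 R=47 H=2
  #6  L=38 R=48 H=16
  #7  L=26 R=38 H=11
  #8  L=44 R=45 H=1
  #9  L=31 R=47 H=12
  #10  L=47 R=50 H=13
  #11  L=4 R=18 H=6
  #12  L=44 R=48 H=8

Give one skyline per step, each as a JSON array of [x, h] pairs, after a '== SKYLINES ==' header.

== SKYLINES ==
[[13,13],[24,0]]
[[13,13],[24,0],[48,11],[50,0]]
[[13,13],[24,0],[47,11],[50,0]]
[[13,13],[22,14],[24,0],[47,11],[50,0]]
[[13,13],[22,14],[24,0],[38,2],[47,11],[50,0]]
[[13,13],[22,14],[24,0],[38,16],[48,11],[50,0]]
[[13,13],[22,14],[24,0],[26,11],[38,16],[48,11],[50,0]]
[[13,13],[22,14],[24,0],[26,11],[38,16],[48,11],[50,0]]
[[13,13],[22,14],[24,0],[26,11],[31,12],[38,16],[48,11],[50,0]]
[[13,13],[22,14],[24,0],[26,11],[31,12],[38,16],[48,13],[50,0]]
[[4,6],[13,13],[22,14],[24,0],[26,11],[31,12],[38,16],[48,13],[50,0]]
[[4,6],[13,13],[22,14],[24,0],[26,11],[31,12],[38,16],[48,13],[50,0]]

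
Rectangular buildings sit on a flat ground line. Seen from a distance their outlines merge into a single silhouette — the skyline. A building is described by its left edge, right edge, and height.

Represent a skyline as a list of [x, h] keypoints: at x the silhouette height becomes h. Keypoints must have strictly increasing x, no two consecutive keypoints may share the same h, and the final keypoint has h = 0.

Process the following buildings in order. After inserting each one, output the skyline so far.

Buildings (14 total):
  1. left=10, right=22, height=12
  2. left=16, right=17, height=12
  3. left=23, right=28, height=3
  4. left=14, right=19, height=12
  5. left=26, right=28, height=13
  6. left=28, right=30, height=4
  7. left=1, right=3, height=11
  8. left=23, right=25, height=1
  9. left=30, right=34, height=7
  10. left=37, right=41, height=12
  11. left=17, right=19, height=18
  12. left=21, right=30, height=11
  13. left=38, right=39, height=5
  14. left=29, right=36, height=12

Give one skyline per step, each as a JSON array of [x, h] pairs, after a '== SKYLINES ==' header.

== SKYLINES ==
[[10,12],[22,0]]
[[10,12],[22,0]]
[[10,12],[22,0],[23,3],[28,0]]
[[10,12],[22,0],[23,3],[28,0]]
[[10,12],[22,0],[23,3],[26,13],[28,0]]
[[10,12],[22,0],[23,3],[26,13],[28,4],[30,0]]
[[1,11],[3,0],[10,12],[22,0],[23,3],[26,13],[28,4],[30,0]]
[[1,11],[3,0],[10,12],[22,0],[23,3],[26,13],[28,4],[30,0]]
[[1,11],[3,0],[10,12],[22,0],[23,3],[26,13],[28,4],[30,7],[34,0]]
[[1,11],[3,0],[10,12],[22,0],[23,3],[26,13],[28,4],[30,7],[34,0],[37,12],[41,0]]
[[1,11],[3,0],[10,12],[17,18],[19,12],[22,0],[23,3],[26,13],[28,4],[30,7],[34,0],[37,12],[41,0]]
[[1,11],[3,0],[10,12],[17,18],[19,12],[22,11],[26,13],[28,11],[30,7],[34,0],[37,12],[41,0]]
[[1,11],[3,0],[10,12],[17,18],[19,12],[22,11],[26,13],[28,11],[30,7],[34,0],[37,12],[41,0]]
[[1,11],[3,0],[10,12],[17,18],[19,12],[22,11],[26,13],[28,11],[29,12],[36,0],[37,12],[41,0]]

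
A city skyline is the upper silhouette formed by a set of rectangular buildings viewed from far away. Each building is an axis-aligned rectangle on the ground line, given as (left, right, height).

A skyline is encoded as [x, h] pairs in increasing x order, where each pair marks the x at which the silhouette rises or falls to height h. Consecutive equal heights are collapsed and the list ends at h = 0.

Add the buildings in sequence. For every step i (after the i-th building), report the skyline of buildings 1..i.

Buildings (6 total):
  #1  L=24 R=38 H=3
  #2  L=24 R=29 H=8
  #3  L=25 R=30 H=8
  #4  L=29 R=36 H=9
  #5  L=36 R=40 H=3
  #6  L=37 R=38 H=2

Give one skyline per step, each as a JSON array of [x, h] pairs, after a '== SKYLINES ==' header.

== SKYLINES ==
[[24,3],[38,0]]
[[24,8],[29,3],[38,0]]
[[24,8],[30,3],[38,0]]
[[24,8],[29,9],[36,3],[38,0]]
[[24,8],[29,9],[36,3],[40,0]]
[[24,8],[29,9],[36,3],[40,0]]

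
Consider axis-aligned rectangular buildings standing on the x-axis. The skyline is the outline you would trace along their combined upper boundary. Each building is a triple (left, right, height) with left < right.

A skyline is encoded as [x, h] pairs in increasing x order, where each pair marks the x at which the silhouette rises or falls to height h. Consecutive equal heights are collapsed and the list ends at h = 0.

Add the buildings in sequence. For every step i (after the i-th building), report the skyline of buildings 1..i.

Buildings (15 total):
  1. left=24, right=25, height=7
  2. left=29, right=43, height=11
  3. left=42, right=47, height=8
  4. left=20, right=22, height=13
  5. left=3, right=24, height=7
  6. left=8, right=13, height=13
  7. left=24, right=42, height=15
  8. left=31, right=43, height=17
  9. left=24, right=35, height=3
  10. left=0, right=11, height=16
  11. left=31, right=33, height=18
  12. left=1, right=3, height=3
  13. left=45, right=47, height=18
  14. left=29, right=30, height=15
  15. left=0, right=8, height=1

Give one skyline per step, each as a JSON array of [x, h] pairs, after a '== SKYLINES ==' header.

== SKYLINES ==
[[24,7],[25,0]]
[[24,7],[25,0],[29,11],[43,0]]
[[24,7],[25,0],[29,11],[43,8],[47,0]]
[[20,13],[22,0],[24,7],[25,0],[29,11],[43,8],[47,0]]
[[3,7],[20,13],[22,7],[25,0],[29,11],[43,8],[47,0]]
[[3,7],[8,13],[13,7],[20,13],[22,7],[25,0],[29,11],[43,8],[47,0]]
[[3,7],[8,13],[13,7],[20,13],[22,7],[24,15],[42,11],[43,8],[47,0]]
[[3,7],[8,13],[13,7],[20,13],[22,7],[24,15],[31,17],[43,8],[47,0]]
[[3,7],[8,13],[13,7],[20,13],[22,7],[24,15],[31,17],[43,8],[47,0]]
[[0,16],[11,13],[13,7],[20,13],[22,7],[24,15],[31,17],[43,8],[47,0]]
[[0,16],[11,13],[13,7],[20,13],[22,7],[24,15],[31,18],[33,17],[43,8],[47,0]]
[[0,16],[11,13],[13,7],[20,13],[22,7],[24,15],[31,18],[33,17],[43,8],[47,0]]
[[0,16],[11,13],[13,7],[20,13],[22,7],[24,15],[31,18],[33,17],[43,8],[45,18],[47,0]]
[[0,16],[11,13],[13,7],[20,13],[22,7],[24,15],[31,18],[33,17],[43,8],[45,18],[47,0]]
[[0,16],[11,13],[13,7],[20,13],[22,7],[24,15],[31,18],[33,17],[43,8],[45,18],[47,0]]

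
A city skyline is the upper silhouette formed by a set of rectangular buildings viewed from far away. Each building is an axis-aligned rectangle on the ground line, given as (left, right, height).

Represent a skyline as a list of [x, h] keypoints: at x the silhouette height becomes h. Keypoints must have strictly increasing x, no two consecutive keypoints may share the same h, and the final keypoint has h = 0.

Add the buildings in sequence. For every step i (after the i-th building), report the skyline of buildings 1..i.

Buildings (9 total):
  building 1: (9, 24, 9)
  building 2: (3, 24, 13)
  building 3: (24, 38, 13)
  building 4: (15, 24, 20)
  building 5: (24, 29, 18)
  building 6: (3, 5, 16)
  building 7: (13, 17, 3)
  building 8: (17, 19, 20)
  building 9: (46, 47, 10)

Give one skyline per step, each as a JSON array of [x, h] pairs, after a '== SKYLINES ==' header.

== SKYLINES ==
[[9,9],[24,0]]
[[3,13],[24,0]]
[[3,13],[38,0]]
[[3,13],[15,20],[24,13],[38,0]]
[[3,13],[15,20],[24,18],[29,13],[38,0]]
[[3,16],[5,13],[15,20],[24,18],[29,13],[38,0]]
[[3,16],[5,13],[15,20],[24,18],[29,13],[38,0]]
[[3,16],[5,13],[15,20],[24,18],[29,13],[38,0]]
[[3,16],[5,13],[15,20],[24,18],[29,13],[38,0],[46,10],[47,0]]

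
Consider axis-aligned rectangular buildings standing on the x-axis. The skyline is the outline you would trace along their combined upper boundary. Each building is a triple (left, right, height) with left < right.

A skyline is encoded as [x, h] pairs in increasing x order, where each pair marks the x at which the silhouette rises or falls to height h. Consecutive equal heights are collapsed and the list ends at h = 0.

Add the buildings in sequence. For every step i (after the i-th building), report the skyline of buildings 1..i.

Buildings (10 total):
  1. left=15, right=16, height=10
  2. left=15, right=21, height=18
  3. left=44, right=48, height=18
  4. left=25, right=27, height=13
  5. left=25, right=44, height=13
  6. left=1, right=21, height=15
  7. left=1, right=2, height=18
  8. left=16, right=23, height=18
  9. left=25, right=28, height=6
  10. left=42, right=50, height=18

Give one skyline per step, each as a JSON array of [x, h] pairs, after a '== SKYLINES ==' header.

== SKYLINES ==
[[15,10],[16,0]]
[[15,18],[21,0]]
[[15,18],[21,0],[44,18],[48,0]]
[[15,18],[21,0],[25,13],[27,0],[44,18],[48,0]]
[[15,18],[21,0],[25,13],[44,18],[48,0]]
[[1,15],[15,18],[21,0],[25,13],[44,18],[48,0]]
[[1,18],[2,15],[15,18],[21,0],[25,13],[44,18],[48,0]]
[[1,18],[2,15],[15,18],[23,0],[25,13],[44,18],[48,0]]
[[1,18],[2,15],[15,18],[23,0],[25,13],[44,18],[48,0]]
[[1,18],[2,15],[15,18],[23,0],[25,13],[42,18],[50,0]]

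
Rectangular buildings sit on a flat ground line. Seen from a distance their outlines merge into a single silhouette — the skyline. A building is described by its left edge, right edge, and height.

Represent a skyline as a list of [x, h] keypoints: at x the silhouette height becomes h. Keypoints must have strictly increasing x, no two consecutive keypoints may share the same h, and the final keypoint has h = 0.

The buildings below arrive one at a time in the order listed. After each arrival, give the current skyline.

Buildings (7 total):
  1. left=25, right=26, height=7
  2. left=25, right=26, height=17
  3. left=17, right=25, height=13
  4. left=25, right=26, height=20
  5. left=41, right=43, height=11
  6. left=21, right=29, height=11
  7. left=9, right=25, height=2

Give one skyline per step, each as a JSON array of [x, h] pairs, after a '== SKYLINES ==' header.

== SKYLINES ==
[[25,7],[26,0]]
[[25,17],[26,0]]
[[17,13],[25,17],[26,0]]
[[17,13],[25,20],[26,0]]
[[17,13],[25,20],[26,0],[41,11],[43,0]]
[[17,13],[25,20],[26,11],[29,0],[41,11],[43,0]]
[[9,2],[17,13],[25,20],[26,11],[29,0],[41,11],[43,0]]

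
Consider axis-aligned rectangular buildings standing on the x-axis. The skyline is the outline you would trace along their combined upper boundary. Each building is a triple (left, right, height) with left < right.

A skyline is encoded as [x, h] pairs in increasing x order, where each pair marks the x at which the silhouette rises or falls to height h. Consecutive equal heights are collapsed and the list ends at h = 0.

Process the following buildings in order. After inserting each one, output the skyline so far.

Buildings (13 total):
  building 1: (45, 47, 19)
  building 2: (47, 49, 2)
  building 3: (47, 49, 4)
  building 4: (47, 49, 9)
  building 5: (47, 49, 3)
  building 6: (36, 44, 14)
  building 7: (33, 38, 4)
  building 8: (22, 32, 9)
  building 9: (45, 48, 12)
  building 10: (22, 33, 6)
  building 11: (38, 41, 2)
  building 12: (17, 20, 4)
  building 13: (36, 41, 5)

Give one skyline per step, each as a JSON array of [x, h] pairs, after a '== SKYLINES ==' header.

== SKYLINES ==
[[45,19],[47,0]]
[[45,19],[47,2],[49,0]]
[[45,19],[47,4],[49,0]]
[[45,19],[47,9],[49,0]]
[[45,19],[47,9],[49,0]]
[[36,14],[44,0],[45,19],[47,9],[49,0]]
[[33,4],[36,14],[44,0],[45,19],[47,9],[49,0]]
[[22,9],[32,0],[33,4],[36,14],[44,0],[45,19],[47,9],[49,0]]
[[22,9],[32,0],[33,4],[36,14],[44,0],[45,19],[47,12],[48,9],[49,0]]
[[22,9],[32,6],[33,4],[36,14],[44,0],[45,19],[47,12],[48,9],[49,0]]
[[22,9],[32,6],[33,4],[36,14],[44,0],[45,19],[47,12],[48,9],[49,0]]
[[17,4],[20,0],[22,9],[32,6],[33,4],[36,14],[44,0],[45,19],[47,12],[48,9],[49,0]]
[[17,4],[20,0],[22,9],[32,6],[33,4],[36,14],[44,0],[45,19],[47,12],[48,9],[49,0]]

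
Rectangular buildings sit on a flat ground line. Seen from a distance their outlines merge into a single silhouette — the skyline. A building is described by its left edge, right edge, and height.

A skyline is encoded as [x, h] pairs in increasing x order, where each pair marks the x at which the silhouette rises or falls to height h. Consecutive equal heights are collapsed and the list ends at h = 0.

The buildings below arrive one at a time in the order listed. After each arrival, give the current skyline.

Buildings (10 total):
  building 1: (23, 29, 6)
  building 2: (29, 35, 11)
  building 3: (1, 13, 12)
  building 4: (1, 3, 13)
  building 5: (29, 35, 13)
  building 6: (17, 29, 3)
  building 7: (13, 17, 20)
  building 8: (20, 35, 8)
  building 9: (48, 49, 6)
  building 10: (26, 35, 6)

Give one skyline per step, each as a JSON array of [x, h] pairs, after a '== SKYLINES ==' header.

== SKYLINES ==
[[23,6],[29,0]]
[[23,6],[29,11],[35,0]]
[[1,12],[13,0],[23,6],[29,11],[35,0]]
[[1,13],[3,12],[13,0],[23,6],[29,11],[35,0]]
[[1,13],[3,12],[13,0],[23,6],[29,13],[35,0]]
[[1,13],[3,12],[13,0],[17,3],[23,6],[29,13],[35,0]]
[[1,13],[3,12],[13,20],[17,3],[23,6],[29,13],[35,0]]
[[1,13],[3,12],[13,20],[17,3],[20,8],[29,13],[35,0]]
[[1,13],[3,12],[13,20],[17,3],[20,8],[29,13],[35,0],[48,6],[49,0]]
[[1,13],[3,12],[13,20],[17,3],[20,8],[29,13],[35,0],[48,6],[49,0]]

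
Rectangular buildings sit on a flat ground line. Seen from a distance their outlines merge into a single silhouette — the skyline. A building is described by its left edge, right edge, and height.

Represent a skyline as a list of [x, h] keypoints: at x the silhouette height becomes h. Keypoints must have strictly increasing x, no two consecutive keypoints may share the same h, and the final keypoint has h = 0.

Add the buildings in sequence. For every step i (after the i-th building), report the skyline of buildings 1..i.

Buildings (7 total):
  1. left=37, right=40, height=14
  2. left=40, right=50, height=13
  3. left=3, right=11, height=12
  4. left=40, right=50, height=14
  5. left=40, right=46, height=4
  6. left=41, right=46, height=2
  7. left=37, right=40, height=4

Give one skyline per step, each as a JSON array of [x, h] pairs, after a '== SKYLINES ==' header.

== SKYLINES ==
[[37,14],[40,0]]
[[37,14],[40,13],[50,0]]
[[3,12],[11,0],[37,14],[40,13],[50,0]]
[[3,12],[11,0],[37,14],[50,0]]
[[3,12],[11,0],[37,14],[50,0]]
[[3,12],[11,0],[37,14],[50,0]]
[[3,12],[11,0],[37,14],[50,0]]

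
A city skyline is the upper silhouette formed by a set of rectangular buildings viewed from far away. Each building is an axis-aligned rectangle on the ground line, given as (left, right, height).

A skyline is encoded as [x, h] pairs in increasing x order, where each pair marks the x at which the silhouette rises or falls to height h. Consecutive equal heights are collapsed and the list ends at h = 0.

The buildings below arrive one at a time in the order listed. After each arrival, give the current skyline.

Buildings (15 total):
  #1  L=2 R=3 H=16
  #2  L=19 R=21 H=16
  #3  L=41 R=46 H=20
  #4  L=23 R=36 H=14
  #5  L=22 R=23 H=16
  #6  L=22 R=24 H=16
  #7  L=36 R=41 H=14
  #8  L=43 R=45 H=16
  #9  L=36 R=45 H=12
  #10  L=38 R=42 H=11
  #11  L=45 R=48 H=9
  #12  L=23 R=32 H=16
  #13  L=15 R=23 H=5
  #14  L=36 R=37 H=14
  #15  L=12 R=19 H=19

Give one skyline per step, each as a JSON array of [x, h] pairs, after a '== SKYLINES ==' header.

== SKYLINES ==
[[2,16],[3,0]]
[[2,16],[3,0],[19,16],[21,0]]
[[2,16],[3,0],[19,16],[21,0],[41,20],[46,0]]
[[2,16],[3,0],[19,16],[21,0],[23,14],[36,0],[41,20],[46,0]]
[[2,16],[3,0],[19,16],[21,0],[22,16],[23,14],[36,0],[41,20],[46,0]]
[[2,16],[3,0],[19,16],[21,0],[22,16],[24,14],[36,0],[41,20],[46,0]]
[[2,16],[3,0],[19,16],[21,0],[22,16],[24,14],[41,20],[46,0]]
[[2,16],[3,0],[19,16],[21,0],[22,16],[24,14],[41,20],[46,0]]
[[2,16],[3,0],[19,16],[21,0],[22,16],[24,14],[41,20],[46,0]]
[[2,16],[3,0],[19,16],[21,0],[22,16],[24,14],[41,20],[46,0]]
[[2,16],[3,0],[19,16],[21,0],[22,16],[24,14],[41,20],[46,9],[48,0]]
[[2,16],[3,0],[19,16],[21,0],[22,16],[32,14],[41,20],[46,9],[48,0]]
[[2,16],[3,0],[15,5],[19,16],[21,5],[22,16],[32,14],[41,20],[46,9],[48,0]]
[[2,16],[3,0],[15,5],[19,16],[21,5],[22,16],[32,14],[41,20],[46,9],[48,0]]
[[2,16],[3,0],[12,19],[19,16],[21,5],[22,16],[32,14],[41,20],[46,9],[48,0]]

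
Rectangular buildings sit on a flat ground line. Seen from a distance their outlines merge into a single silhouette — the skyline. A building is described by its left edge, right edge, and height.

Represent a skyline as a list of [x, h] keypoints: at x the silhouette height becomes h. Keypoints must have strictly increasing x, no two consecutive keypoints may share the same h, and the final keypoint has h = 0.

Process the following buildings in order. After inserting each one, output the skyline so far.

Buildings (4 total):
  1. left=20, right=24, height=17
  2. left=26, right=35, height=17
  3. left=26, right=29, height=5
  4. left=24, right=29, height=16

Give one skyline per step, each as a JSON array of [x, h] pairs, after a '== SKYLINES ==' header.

== SKYLINES ==
[[20,17],[24,0]]
[[20,17],[24,0],[26,17],[35,0]]
[[20,17],[24,0],[26,17],[35,0]]
[[20,17],[24,16],[26,17],[35,0]]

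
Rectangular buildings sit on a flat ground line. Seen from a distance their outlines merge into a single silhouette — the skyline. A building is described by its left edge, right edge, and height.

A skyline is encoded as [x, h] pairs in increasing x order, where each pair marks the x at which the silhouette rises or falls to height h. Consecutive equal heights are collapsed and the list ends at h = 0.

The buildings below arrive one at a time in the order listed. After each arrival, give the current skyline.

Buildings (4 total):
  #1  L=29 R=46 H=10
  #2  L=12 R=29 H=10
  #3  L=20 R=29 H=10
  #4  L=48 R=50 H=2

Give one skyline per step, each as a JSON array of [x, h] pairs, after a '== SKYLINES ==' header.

== SKYLINES ==
[[29,10],[46,0]]
[[12,10],[46,0]]
[[12,10],[46,0]]
[[12,10],[46,0],[48,2],[50,0]]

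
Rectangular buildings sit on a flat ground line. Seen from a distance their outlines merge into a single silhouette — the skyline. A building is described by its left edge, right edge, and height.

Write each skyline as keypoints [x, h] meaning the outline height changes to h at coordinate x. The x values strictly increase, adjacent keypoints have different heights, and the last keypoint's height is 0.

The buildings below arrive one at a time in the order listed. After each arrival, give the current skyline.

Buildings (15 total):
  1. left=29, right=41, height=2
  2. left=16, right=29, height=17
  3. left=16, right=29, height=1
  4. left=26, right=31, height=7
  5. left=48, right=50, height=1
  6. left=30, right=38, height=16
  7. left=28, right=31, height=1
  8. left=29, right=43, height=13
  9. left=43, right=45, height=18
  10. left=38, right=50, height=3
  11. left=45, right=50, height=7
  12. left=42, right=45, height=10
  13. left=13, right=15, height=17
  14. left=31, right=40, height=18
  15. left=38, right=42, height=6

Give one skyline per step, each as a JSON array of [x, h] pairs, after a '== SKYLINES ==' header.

== SKYLINES ==
[[29,2],[41,0]]
[[16,17],[29,2],[41,0]]
[[16,17],[29,2],[41,0]]
[[16,17],[29,7],[31,2],[41,0]]
[[16,17],[29,7],[31,2],[41,0],[48,1],[50,0]]
[[16,17],[29,7],[30,16],[38,2],[41,0],[48,1],[50,0]]
[[16,17],[29,7],[30,16],[38,2],[41,0],[48,1],[50,0]]
[[16,17],[29,13],[30,16],[38,13],[43,0],[48,1],[50,0]]
[[16,17],[29,13],[30,16],[38,13],[43,18],[45,0],[48,1],[50,0]]
[[16,17],[29,13],[30,16],[38,13],[43,18],[45,3],[50,0]]
[[16,17],[29,13],[30,16],[38,13],[43,18],[45,7],[50,0]]
[[16,17],[29,13],[30,16],[38,13],[43,18],[45,7],[50,0]]
[[13,17],[15,0],[16,17],[29,13],[30,16],[38,13],[43,18],[45,7],[50,0]]
[[13,17],[15,0],[16,17],[29,13],[30,16],[31,18],[40,13],[43,18],[45,7],[50,0]]
[[13,17],[15,0],[16,17],[29,13],[30,16],[31,18],[40,13],[43,18],[45,7],[50,0]]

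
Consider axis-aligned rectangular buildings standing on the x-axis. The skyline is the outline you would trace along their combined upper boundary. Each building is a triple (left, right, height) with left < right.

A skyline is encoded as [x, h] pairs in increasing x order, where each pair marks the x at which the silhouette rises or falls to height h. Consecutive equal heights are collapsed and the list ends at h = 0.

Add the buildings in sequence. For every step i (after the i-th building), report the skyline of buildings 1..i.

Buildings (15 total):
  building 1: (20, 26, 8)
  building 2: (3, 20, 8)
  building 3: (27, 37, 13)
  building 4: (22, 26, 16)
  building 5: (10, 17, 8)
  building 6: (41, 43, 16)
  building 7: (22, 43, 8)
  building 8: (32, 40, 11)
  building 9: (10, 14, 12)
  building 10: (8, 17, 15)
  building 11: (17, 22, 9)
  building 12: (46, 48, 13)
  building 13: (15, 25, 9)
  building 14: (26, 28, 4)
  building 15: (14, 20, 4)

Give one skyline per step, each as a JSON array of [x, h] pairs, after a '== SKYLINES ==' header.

== SKYLINES ==
[[20,8],[26,0]]
[[3,8],[26,0]]
[[3,8],[26,0],[27,13],[37,0]]
[[3,8],[22,16],[26,0],[27,13],[37,0]]
[[3,8],[22,16],[26,0],[27,13],[37,0]]
[[3,8],[22,16],[26,0],[27,13],[37,0],[41,16],[43,0]]
[[3,8],[22,16],[26,8],[27,13],[37,8],[41,16],[43,0]]
[[3,8],[22,16],[26,8],[27,13],[37,11],[40,8],[41,16],[43,0]]
[[3,8],[10,12],[14,8],[22,16],[26,8],[27,13],[37,11],[40,8],[41,16],[43,0]]
[[3,8],[8,15],[17,8],[22,16],[26,8],[27,13],[37,11],[40,8],[41,16],[43,0]]
[[3,8],[8,15],[17,9],[22,16],[26,8],[27,13],[37,11],[40,8],[41,16],[43,0]]
[[3,8],[8,15],[17,9],[22,16],[26,8],[27,13],[37,11],[40,8],[41,16],[43,0],[46,13],[48,0]]
[[3,8],[8,15],[17,9],[22,16],[26,8],[27,13],[37,11],[40,8],[41,16],[43,0],[46,13],[48,0]]
[[3,8],[8,15],[17,9],[22,16],[26,8],[27,13],[37,11],[40,8],[41,16],[43,0],[46,13],[48,0]]
[[3,8],[8,15],[17,9],[22,16],[26,8],[27,13],[37,11],[40,8],[41,16],[43,0],[46,13],[48,0]]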